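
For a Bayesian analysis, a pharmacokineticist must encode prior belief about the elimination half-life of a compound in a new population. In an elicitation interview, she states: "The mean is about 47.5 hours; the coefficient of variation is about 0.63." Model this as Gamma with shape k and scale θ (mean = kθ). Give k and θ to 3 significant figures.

For Gamma(k, scale θ): mean = kθ, variance = kθ², so CV = 1/√k.
CV = 0.63, hence k = 1/CV² = 2.52.
Then θ = mean/k = 47.5/2.52 = 18.9.

k ≈ 2.52, θ ≈ 18.9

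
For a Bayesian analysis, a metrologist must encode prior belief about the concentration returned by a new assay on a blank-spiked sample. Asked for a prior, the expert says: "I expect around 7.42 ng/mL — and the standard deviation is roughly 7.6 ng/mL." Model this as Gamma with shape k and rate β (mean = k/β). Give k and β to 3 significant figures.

For Gamma(k, rate β): mean = k/β, variance = k/β², so CV = 1/√k.
CV = SD/mean = 7.6/7.42 = 1.024, hence k = 1/CV² = 0.953.
Then β = k/mean = 0.953/7.42 = 0.128.

k ≈ 0.953, β ≈ 0.128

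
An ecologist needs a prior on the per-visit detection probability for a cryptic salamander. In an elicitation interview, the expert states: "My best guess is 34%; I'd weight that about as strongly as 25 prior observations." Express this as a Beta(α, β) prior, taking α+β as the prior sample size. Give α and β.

Under the effective-sample-size interpretation, Beta(α, β) has prior mean α/(α+β) and prior sample size α+β.
So α+β = 25 and α/(α+β) = 0.34, giving α = 0.34·25 = 8.5 and β = 25 − 8.5 = 16.5.

α = 8.5, β = 16.5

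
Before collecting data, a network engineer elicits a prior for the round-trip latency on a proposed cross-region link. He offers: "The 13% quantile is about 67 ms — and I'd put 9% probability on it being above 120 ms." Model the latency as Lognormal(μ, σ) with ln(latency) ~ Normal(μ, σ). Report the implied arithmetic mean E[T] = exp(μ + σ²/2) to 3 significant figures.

If T ~ Lognormal(μ,σ) then ln T ~ Normal(μ,σ), so the p-quantile of ln T is μ + z_p·σ.
ln(67) = 4.205 and ln(120) = 4.787; z_{0.13} = -1.126, z_{0.91} = 1.341.
σ = (4.787 − 4.205)/(1.341 − (-1.126)) = 0.236.
μ = 4.205 − (-1.126)·0.236 = 4.471.
E[T] = exp(μ + σ²/2) = exp(4.471 + 0.0279) = 89.9 ms.

E[T] ≈ 89.9 ms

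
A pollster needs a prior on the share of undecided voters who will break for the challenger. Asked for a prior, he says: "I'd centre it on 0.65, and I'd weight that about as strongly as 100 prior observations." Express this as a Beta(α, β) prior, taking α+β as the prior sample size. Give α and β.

α = 65, β = 35

Under the effective-sample-size interpretation, Beta(α, β) has prior mean α/(α+β) and prior sample size α+β.
So α+β = 100 and α/(α+β) = 0.65, giving α = 0.65·100 = 65 and β = 100 − 65 = 35.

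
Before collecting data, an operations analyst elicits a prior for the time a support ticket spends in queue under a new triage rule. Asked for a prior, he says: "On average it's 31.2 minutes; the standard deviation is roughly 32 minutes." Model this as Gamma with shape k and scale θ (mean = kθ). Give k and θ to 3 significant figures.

For Gamma(k, scale θ): mean = kθ, variance = kθ², so CV = 1/√k.
CV = SD/mean = 32/31.2 = 1.026, hence k = 1/CV² = 0.951.
Then θ = mean/k = 31.2/0.951 = 32.8.

k ≈ 0.951, θ ≈ 32.8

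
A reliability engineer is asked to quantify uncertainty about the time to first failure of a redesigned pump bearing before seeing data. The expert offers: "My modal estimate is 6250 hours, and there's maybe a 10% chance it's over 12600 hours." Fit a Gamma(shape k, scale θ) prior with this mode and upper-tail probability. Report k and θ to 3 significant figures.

k ≈ 4.9, θ ≈ 1600

Gamma(k,θ) with k>1 has mode (k−1)θ, so θ = 6250/(k−1).
Need P(X < 12600) = 0.9 with θ tied to k this way. Start at k = 2, θ = 6250: P(X<12600) ≈ 0.598.
Too low — raise k to concentrate. Iterating converges to k ≈ 4.9.
Then θ = 6250/(4.9−1) ≈ 1600.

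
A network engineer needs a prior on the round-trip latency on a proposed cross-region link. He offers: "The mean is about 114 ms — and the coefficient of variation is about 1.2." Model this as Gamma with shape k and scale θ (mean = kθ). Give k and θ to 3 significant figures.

For Gamma(k, scale θ): mean = kθ, variance = kθ², so CV = 1/√k.
CV = 1.2, hence k = 1/CV² = 0.694.
Then θ = mean/k = 114/0.694 = 164.

k ≈ 0.694, θ ≈ 164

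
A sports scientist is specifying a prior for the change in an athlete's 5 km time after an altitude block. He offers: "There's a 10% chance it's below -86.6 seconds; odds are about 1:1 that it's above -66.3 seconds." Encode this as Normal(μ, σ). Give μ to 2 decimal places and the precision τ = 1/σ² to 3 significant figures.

The p-quantile of Normal(μ,σ) is μ + z_p·σ, with z_{0.1} = -1.282 and z_{0.5} = 0.
Eliminate σ: μ = (z₂·x₁ − z₁·x₂)/(z₂ − z₁) = (0·-86.6 − (-1.282)·-66.3)/1.282 = -66.30.
Then σ = (x₂ − x₁)/(z₂ − z₁) = (-66.3 − -86.6)/1.282 = 15.84.
Precision τ = 1/σ² = 1/15.84² = 0.00399.

μ = -66.30, τ = 0.00399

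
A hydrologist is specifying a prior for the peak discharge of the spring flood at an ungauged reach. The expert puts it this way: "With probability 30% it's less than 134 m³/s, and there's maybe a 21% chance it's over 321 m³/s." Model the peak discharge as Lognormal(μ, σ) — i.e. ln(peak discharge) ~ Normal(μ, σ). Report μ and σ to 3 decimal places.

μ ≈ 5.242, σ ≈ 0.656

If T ~ Lognormal(μ,σ) then ln T ~ Normal(μ,σ), so the p-quantile of ln T is μ + z_p·σ.
ln(134) = 4.898 and ln(321) = 5.771; z_{0.3} = -0.5244, z_{0.79} = 0.8064.
σ = (5.771 − 4.898)/(0.8064 − (-0.5244)) = 0.656.
μ = 4.898 − (-0.5244)·0.656 = 5.242.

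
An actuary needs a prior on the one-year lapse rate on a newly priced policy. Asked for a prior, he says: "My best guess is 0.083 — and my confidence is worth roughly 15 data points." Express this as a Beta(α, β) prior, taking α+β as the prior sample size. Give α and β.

α = 1.245, β = 13.755

Under the effective-sample-size interpretation, Beta(α, β) has prior mean α/(α+β) and prior sample size α+β.
So α+β = 15 and α/(α+β) = 0.083, giving α = 0.083·15 = 1.245 and β = 15 − 1.245 = 13.755.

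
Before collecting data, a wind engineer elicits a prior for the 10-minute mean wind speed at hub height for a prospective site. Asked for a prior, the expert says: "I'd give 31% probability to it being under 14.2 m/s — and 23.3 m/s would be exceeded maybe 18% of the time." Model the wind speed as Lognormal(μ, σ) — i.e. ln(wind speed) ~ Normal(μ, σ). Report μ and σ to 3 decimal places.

μ ≈ 2.827, σ ≈ 0.351

If T ~ Lognormal(μ,σ) then ln T ~ Normal(μ,σ), so the p-quantile of ln T is μ + z_p·σ.
ln(14.2) = 2.653 and ln(23.3) = 3.148; z_{0.31} = -0.4959, z_{0.82} = 0.9154.
σ = (3.148 − 2.653)/(0.9154 − (-0.4959)) = 0.351.
μ = 2.653 − (-0.4959)·0.351 = 2.827.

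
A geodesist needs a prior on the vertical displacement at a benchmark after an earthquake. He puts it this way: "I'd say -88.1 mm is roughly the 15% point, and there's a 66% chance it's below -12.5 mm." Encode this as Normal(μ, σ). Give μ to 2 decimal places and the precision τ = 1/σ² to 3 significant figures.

μ = -34.02, τ = 0.000367

The p-quantile of Normal(μ,σ) is μ + z_p·σ, with z_{0.15} = -1.036 and z_{0.66} = 0.4125.
Eliminate σ: μ = (z₂·x₁ − z₁·x₂)/(z₂ − z₁) = (0.4125·-88.1 − (-1.036)·-12.5)/1.449 = -34.02.
Then σ = (x₂ − x₁)/(z₂ − z₁) = (-12.5 − -88.1)/1.449 = 52.18.
Precision τ = 1/σ² = 1/52.18² = 0.000367.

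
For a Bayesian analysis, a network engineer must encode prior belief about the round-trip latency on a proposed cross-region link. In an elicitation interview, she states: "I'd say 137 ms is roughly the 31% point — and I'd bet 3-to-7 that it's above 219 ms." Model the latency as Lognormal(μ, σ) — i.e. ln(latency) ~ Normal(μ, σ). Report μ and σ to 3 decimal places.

μ ≈ 5.148, σ ≈ 0.460

If T ~ Lognormal(μ,σ) then ln T ~ Normal(μ,σ), so the p-quantile of ln T is μ + z_p·σ.
ln(137) = 4.92 and ln(219) = 5.389; z_{0.31} = -0.4959, z_{0.7} = 0.5244.
σ = (5.389 − 4.92)/(0.5244 − (-0.4959)) = 0.460.
μ = 4.92 − (-0.4959)·0.460 = 5.148.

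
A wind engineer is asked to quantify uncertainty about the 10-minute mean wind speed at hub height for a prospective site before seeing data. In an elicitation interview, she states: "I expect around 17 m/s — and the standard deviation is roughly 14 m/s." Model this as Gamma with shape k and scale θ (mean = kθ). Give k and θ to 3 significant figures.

For Gamma(k, scale θ): mean = kθ, variance = kθ², so CV = 1/√k.
CV = SD/mean = 14/17 = 0.8235, hence k = 1/CV² = 1.47.
Then θ = mean/k = 17/1.47 = 11.5.

k ≈ 1.47, θ ≈ 11.5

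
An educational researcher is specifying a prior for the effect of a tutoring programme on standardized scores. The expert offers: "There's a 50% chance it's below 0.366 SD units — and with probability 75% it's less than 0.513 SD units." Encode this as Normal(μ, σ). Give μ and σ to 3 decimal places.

μ = 0.366, σ = 0.218

The p-quantile of Normal(μ,σ) is μ + z_p·σ, with z_{0.5} = 0 and z_{0.75} = 0.6745.
Eliminate σ: μ = (z₂·x₁ − z₁·x₂)/(z₂ − z₁) = (0.6745·0.366 − (0)·0.513)/0.6745 = 0.366.
Then σ = (x₂ − x₁)/(z₂ − z₁) = (0.513 − 0.366)/0.6745 = 0.218.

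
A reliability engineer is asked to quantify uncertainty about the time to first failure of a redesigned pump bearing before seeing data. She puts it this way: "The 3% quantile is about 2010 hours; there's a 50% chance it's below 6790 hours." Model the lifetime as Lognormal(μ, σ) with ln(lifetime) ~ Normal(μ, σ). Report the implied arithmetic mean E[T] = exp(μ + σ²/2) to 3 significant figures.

E[T] ≈ 8370 hours

If T ~ Lognormal(μ,σ) then ln T ~ Normal(μ,σ), so the p-quantile of ln T is μ + z_p·σ.
ln(2010) = 7.606 and ln(6790) = 8.823; z_{0.03} = -1.881, z_{0.5} = 0.
σ = (8.823 − 7.606)/(0 − (-1.881)) = 0.647.
μ = 7.606 − (-1.881)·0.647 = 8.823.
E[T] = exp(μ + σ²/2) = exp(8.823 + 0.2095) = 8370 hours.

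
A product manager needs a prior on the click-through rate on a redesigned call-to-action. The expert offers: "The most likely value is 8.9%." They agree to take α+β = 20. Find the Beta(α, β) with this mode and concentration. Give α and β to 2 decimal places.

α = 2.60, β = 17.40

For α,β > 1 the Beta mode is (α−1)/(α+β−2). With α+β = 20, the mode is (α−1)/18.
Set (α−1)/18 = 0.089 → α = 1 + 0.089·18 = 2.60.
β = 20 − α = 17.40.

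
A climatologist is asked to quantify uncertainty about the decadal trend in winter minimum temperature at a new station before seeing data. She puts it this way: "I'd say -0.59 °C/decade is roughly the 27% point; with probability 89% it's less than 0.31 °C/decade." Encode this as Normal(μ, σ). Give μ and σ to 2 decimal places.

The p-quantile of Normal(μ,σ) is μ + z_p·σ, with z_{0.27} = -0.6128 and z_{0.89} = 1.227.
Eliminate σ: μ = (z₂·x₁ − z₁·x₂)/(z₂ − z₁) = (1.227·-0.59 − (-0.6128)·0.31)/1.839 = -0.29.
Then σ = (x₂ − x₁)/(z₂ − z₁) = (0.31 − -0.59)/1.839 = 0.49.

μ = -0.29, σ = 0.49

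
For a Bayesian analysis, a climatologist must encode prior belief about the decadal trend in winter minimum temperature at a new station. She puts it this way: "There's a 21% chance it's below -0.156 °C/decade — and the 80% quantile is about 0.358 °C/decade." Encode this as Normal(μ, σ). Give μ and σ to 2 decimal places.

For Normal(μ,σ), the p-quantile is μ + z_p·σ. Here z_{0.21} = -0.8064, z_{0.8} = 0.8416.
So -0.156 = μ − 0.8064σ and 0.358 = μ + 0.8416σ.
Subtracting: σ = (0.358 − -0.156)/(0.8416 − (-0.8064)) = 0.31.
Then μ = -0.156 − (-0.8064)·0.31 = 0.10.

μ = 0.10, σ = 0.31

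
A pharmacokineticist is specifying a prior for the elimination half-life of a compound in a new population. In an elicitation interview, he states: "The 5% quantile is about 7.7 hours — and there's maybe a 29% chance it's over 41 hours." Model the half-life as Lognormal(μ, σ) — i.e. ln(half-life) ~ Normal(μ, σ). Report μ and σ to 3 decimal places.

μ ≈ 3.293, σ ≈ 0.761

If T ~ Lognormal(μ,σ) then ln T ~ Normal(μ,σ), so the p-quantile of ln T is μ + z_p·σ.
ln(7.7) = 2.041 and ln(41) = 3.714; z_{0.05} = -1.645, z_{0.71} = 0.5534.
σ = (3.714 − 2.041)/(0.5534 − (-1.645)) = 0.761.
μ = 2.041 − (-1.645)·0.761 = 3.293.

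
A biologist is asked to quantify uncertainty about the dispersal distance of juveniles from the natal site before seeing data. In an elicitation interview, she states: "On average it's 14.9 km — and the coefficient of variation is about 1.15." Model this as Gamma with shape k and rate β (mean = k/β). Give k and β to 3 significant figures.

For Gamma(k, rate β): mean = k/β, variance = k/β², so CV = 1/√k.
CV = 1.15, hence k = 1/CV² = 0.756.
Then β = k/mean = 0.756/14.9 = 0.0507.

k ≈ 0.756, β ≈ 0.0507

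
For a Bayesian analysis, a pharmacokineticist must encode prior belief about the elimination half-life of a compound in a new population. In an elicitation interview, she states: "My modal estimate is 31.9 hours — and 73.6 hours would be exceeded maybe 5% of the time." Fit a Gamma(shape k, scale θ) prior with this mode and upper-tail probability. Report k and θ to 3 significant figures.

Gamma(k,θ) with k>1 has mode (k−1)θ, so θ = 31.9/(k−1).
Need P(X < 73.6) = 0.95 with θ tied to k this way. Start at k = 2, θ = 31.9: P(X<73.6) ≈ 0.671.
Too low — raise k to concentrate. Iterating converges to k ≈ 4.92.
Then θ = 31.9/(4.92−1) ≈ 8.14.

k ≈ 4.92, θ ≈ 8.14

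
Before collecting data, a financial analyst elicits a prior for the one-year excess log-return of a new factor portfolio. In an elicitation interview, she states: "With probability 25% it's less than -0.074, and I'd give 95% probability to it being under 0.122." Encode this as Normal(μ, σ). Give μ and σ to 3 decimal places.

μ = -0.017, σ = 0.085

For Normal(μ,σ), the p-quantile is μ + z_p·σ. Here z_{0.25} = -0.6745, z_{0.95} = 1.645.
So -0.074 = μ − 0.6745σ and 0.122 = μ + 1.645σ.
Subtracting: σ = (0.122 − -0.074)/(1.645 − (-0.6745)) = 0.085.
Then μ = -0.074 − (-0.6745)·0.085 = -0.017.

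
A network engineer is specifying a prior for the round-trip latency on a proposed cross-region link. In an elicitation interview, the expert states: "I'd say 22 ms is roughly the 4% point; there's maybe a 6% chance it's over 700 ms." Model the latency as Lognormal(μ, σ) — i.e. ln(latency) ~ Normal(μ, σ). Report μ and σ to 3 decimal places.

μ ≈ 4.924, σ ≈ 1.047

If T ~ Lognormal(μ,σ) then ln T ~ Normal(μ,σ), so the p-quantile of ln T is μ + z_p·σ.
ln(22) = 3.091 and ln(700) = 6.551; z_{0.04} = -1.751, z_{0.94} = 1.555.
σ = (6.551 − 3.091)/(1.555 − (-1.751)) = 1.047.
μ = 3.091 − (-1.751)·1.047 = 4.924.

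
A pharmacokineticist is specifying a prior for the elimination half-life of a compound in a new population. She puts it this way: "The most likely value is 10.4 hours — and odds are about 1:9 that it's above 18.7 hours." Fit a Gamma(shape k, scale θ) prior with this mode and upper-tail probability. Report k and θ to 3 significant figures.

k ≈ 6.53, θ ≈ 1.88

Gamma(k,θ) with k>1 has mode (k−1)θ, so θ = 10.4/(k−1).
Need P(X < 18.7) = 0.9 with θ tied to k this way. Start at k = 2, θ = 10.4: P(X<18.7) ≈ 0.537.
Too low — raise k to concentrate. Iterating converges to k ≈ 6.53.
Then θ = 10.4/(6.53−1) ≈ 1.88.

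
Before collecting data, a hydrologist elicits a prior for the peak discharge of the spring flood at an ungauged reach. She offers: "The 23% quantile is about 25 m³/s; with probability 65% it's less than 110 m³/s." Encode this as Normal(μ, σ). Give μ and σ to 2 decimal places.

μ = 80.87, σ = 75.61

For Normal(μ,σ), the p-quantile is μ + z_p·σ. Here z_{0.23} = -0.7388, z_{0.65} = 0.3853.
So 25 = μ − 0.7388σ and 110 = μ + 0.3853σ.
Subtracting: σ = (110 − 25)/(0.3853 − (-0.7388)) = 75.61.
Then μ = 25 − (-0.7388)·75.61 = 80.87.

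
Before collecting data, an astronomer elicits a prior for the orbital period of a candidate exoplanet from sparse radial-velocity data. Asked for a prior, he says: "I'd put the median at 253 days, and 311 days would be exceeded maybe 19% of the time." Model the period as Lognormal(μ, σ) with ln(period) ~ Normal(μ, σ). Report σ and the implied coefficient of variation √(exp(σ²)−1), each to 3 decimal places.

If T ~ Lognormal(μ,σ) then ln T ~ Normal(μ,σ), so the p-quantile of ln T is μ + z_p·σ.
ln(253) = 5.533 and ln(311) = 5.74; z_{0.5} = 0, z_{0.81} = 0.8779.
σ = (5.74 − 5.533)/(0.8779 − (0)) = 0.235.
μ = 5.533 − (0)·0.235 = 5.533.
CV = √(exp(σ²)−1) = √(exp(0.0553)−1) = 0.238.

σ ≈ 0.235, CV ≈ 0.238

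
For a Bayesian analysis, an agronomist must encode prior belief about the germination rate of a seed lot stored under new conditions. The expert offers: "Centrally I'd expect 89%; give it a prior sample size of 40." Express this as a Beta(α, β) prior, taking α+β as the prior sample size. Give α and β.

Under the effective-sample-size interpretation, Beta(α, β) has prior mean α/(α+β) and prior sample size α+β.
So α+β = 40 and α/(α+β) = 0.89, giving α = 0.89·40 = 35.6 and β = 40 − 35.6 = 4.4.

α = 35.6, β = 4.4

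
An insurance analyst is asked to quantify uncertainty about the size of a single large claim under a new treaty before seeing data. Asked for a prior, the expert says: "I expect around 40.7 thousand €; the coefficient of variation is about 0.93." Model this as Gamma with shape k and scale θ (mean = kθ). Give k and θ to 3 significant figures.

k ≈ 1.16, θ ≈ 35.2

For Gamma(k, scale θ): mean = kθ, variance = kθ², so CV = 1/√k.
CV = 0.93, hence k = 1/CV² = 1.16.
Then θ = mean/k = 40.7/1.16 = 35.2.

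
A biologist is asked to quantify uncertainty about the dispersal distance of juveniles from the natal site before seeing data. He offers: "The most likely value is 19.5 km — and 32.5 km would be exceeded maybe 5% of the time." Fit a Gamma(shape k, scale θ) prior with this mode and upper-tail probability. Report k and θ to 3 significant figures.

k ≈ 11.7, θ ≈ 1.82

Gamma(k,θ) with k>1 has mode (k−1)θ, so θ = 19.5/(k−1).
Need P(X < 32.5) = 0.95 with θ tied to k this way. Start at k = 2, θ = 19.5: P(X<32.5) ≈ 0.496.
Too low — raise k to concentrate. Iterating converges to k ≈ 11.7.
Then θ = 19.5/(11.7−1) ≈ 1.82.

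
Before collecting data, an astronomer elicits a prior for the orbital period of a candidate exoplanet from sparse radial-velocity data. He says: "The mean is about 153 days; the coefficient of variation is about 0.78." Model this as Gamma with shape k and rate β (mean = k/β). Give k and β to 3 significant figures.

k ≈ 1.64, β ≈ 0.0107

For Gamma(k, rate β): mean = k/β, variance = k/β², so CV = 1/√k.
CV = 0.78, hence k = 1/CV² = 1.64.
Then β = k/mean = 1.64/153 = 0.0107.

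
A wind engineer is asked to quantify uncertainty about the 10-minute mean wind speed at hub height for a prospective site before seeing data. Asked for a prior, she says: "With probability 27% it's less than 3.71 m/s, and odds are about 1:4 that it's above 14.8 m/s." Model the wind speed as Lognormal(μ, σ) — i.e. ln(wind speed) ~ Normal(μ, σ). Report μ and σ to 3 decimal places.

μ ≈ 1.894, σ ≈ 0.951

If T ~ Lognormal(μ,σ) then ln T ~ Normal(μ,σ), so the p-quantile of ln T is μ + z_p·σ.
ln(3.71) = 1.311 and ln(14.8) = 2.695; z_{0.27} = -0.6128, z_{0.8} = 0.8416.
σ = (2.695 − 1.311)/(0.8416 − (-0.6128)) = 0.951.
μ = 1.311 − (-0.6128)·0.951 = 1.894.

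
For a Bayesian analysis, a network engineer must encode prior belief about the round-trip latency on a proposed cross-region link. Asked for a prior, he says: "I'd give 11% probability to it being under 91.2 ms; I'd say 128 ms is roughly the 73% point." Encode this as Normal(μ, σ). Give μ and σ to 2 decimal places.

μ = 115.74, σ = 20.01

For Normal(μ,σ), the p-quantile is μ + z_p·σ. Here z_{0.11} = -1.227, z_{0.73} = 0.6128.
So 91.2 = μ − 1.227σ and 128 = μ + 0.6128σ.
Subtracting: σ = (128 − 91.2)/(0.6128 − (-1.227)) = 20.01.
Then μ = 91.2 − (-1.227)·20.01 = 115.74.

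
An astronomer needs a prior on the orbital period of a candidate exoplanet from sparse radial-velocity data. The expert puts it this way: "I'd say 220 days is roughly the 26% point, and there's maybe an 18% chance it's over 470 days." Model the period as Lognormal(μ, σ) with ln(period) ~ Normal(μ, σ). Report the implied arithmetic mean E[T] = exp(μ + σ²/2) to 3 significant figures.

If T ~ Lognormal(μ,σ) then ln T ~ Normal(μ,σ), so the p-quantile of ln T is μ + z_p·σ.
ln(220) = 5.394 and ln(470) = 6.153; z_{0.26} = -0.6433, z_{0.82} = 0.9154.
σ = (6.153 − 5.394)/(0.9154 − (-0.6433)) = 0.487.
μ = 5.394 − (-0.6433)·0.487 = 5.707.
E[T] = exp(μ + σ²/2) = exp(5.707 + 0.1186) = 339 days.

E[T] ≈ 339 days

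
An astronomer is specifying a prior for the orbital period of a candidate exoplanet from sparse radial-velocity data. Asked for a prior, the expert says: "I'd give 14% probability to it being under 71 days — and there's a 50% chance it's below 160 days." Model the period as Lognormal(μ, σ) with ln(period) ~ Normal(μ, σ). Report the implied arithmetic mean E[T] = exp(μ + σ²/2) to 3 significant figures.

E[T] ≈ 212 days

If T ~ Lognormal(μ,σ) then ln T ~ Normal(μ,σ), so the p-quantile of ln T is μ + z_p·σ.
ln(71) = 4.263 and ln(160) = 5.075; z_{0.14} = -1.08, z_{0.5} = 0.
σ = (5.075 − 4.263)/(0 − (-1.08)) = 0.752.
μ = 4.263 − (-1.08)·0.752 = 5.075.
E[T] = exp(μ + σ²/2) = exp(5.075 + 0.2828) = 212 days.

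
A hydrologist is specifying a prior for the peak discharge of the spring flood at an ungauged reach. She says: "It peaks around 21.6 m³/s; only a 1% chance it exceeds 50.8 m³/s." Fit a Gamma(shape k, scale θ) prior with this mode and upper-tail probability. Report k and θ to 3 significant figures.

k ≈ 7.5, θ ≈ 3.32

Gamma(k,θ) with k>1 has mode (k−1)θ, so θ = 21.6/(k−1).
Need P(X < 50.8) = 0.99 with θ tied to k this way. Start at k = 2, θ = 21.6: P(X<50.8) ≈ 0.681.
Too low — raise k to concentrate. Iterating converges to k ≈ 7.5.
Then θ = 21.6/(7.5−1) ≈ 3.32.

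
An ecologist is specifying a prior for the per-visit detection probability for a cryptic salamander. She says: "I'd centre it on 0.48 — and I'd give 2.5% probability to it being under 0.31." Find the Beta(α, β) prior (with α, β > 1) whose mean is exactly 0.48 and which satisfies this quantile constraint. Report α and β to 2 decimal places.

α ≈ 14.99, β ≈ 16.24

With mean 0.48 fixed, write α = 0.48s, β = 0.52s where s = α+β.
Need P(θ < 0.31) = 0.025 under Beta(0.48s, 0.52s). Normal approximation: (q−m)/√(m(1−m)/s) ≈ z_{0.025} = -1.96, so s ≈ 0.48·0.52·(-1.96)²/(0.31−0.48)² = 33.2.
At s = 33.2: P(θ<0.31) ≈ 0.022. Adjusting to match 0.025 gives s ≈ 31.24.
So α = 0.48·31.24 ≈ 14.99, β = 0.52·31.24 ≈ 16.24.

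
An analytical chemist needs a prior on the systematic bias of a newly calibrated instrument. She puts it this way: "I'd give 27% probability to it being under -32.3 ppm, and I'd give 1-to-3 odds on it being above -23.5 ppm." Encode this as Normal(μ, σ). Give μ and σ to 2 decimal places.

For Normal(μ,σ), the p-quantile is μ + z_p·σ. Here z_{0.27} = -0.6128, z_{0.75} = 0.6745.
So -32.3 = μ − 0.6128σ and -23.5 = μ + 0.6745σ.
Subtracting: σ = (-23.5 − -32.3)/(0.6745 − (-0.6128)) = 6.84.
Then μ = -32.3 − (-0.6128)·6.84 = -28.11.

μ = -28.11, σ = 6.84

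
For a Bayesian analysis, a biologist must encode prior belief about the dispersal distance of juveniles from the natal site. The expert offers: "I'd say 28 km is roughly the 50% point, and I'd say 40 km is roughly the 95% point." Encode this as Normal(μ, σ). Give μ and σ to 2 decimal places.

μ = 28.00, σ = 7.30

For Normal(μ,σ), the p-quantile is μ + z_p·σ. Here z_{0.5} = 0, z_{0.95} = 1.645.
So 28 = μ + 0σ and 40 = μ + 1.645σ.
Subtracting: σ = (40 − 28)/(1.645 − (0)) = 7.30.
Then μ = 28 − (0)·7.30 = 28.00.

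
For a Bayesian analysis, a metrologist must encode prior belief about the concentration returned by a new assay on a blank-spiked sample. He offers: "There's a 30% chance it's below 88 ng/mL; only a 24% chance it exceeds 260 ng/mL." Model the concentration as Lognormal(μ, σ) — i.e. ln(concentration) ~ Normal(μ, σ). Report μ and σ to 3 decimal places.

μ ≈ 4.939, σ ≈ 0.880

If T ~ Lognormal(μ,σ) then ln T ~ Normal(μ,σ), so the p-quantile of ln T is μ + z_p·σ.
ln(88) = 4.477 and ln(260) = 5.561; z_{0.3} = -0.5244, z_{0.76} = 0.7063.
σ = (5.561 − 4.477)/(0.7063 − (-0.5244)) = 0.880.
μ = 4.477 − (-0.5244)·0.880 = 4.939.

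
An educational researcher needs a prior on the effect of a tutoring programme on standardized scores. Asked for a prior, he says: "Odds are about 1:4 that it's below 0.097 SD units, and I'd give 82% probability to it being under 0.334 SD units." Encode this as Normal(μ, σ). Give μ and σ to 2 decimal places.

μ = 0.21, σ = 0.13

For Normal(μ,σ), the p-quantile is μ + z_p·σ. Here z_{0.2} = -0.8416, z_{0.82} = 0.9154.
So 0.097 = μ − 0.8416σ and 0.334 = μ + 0.9154σ.
Subtracting: σ = (0.334 − 0.097)/(0.9154 − (-0.8416)) = 0.13.
Then μ = 0.097 − (-0.8416)·0.13 = 0.21.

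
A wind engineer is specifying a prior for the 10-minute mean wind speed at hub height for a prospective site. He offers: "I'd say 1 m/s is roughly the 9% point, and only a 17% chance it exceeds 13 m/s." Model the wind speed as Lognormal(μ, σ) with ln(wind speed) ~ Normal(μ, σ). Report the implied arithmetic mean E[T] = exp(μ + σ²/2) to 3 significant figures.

E[T] ≈ 8.36 m/s

If T ~ Lognormal(μ,σ) then ln T ~ Normal(μ,σ), so the p-quantile of ln T is μ + z_p·σ.
ln(1) = 0 and ln(13) = 2.565; z_{0.09} = -1.341, z_{0.83} = 0.9542.
σ = (2.565 − 0)/(0.9542 − (-1.341)) = 1.118.
μ = 0 − (-1.341)·1.118 = 1.499.
E[T] = exp(μ + σ²/2) = exp(1.499 + 0.6246) = 8.36 m/s.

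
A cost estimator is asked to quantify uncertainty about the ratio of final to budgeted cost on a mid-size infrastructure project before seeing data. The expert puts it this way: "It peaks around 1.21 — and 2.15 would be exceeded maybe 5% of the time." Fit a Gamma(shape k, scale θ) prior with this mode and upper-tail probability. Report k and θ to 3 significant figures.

Gamma(k,θ) with k>1 has mode (k−1)θ, so θ = 1.21/(k−1).
Need P(X < 2.15) = 0.95 with θ tied to k this way. Start at k = 2, θ = 1.21: P(X<2.15) ≈ 0.530.
Too low — raise k to concentrate. Iterating converges to k ≈ 9.44.
Then θ = 1.21/(9.44−1) ≈ 0.143.

k ≈ 9.44, θ ≈ 0.143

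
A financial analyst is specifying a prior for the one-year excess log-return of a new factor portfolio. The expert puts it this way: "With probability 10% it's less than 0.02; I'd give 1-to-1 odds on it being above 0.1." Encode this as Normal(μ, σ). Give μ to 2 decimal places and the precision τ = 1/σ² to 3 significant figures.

μ = 0.10, τ = 257

The p-quantile of Normal(μ,σ) is μ + z_p·σ, with z_{0.1} = -1.282 and z_{0.5} = 0.
Eliminate σ: μ = (z₂·x₁ − z₁·x₂)/(z₂ − z₁) = (0·0.02 − (-1.282)·0.1)/1.282 = 0.10.
Then σ = (x₂ − x₁)/(z₂ − z₁) = (0.1 − 0.02)/1.282 = 0.06.
Precision τ = 1/σ² = 1/0.06242² = 257.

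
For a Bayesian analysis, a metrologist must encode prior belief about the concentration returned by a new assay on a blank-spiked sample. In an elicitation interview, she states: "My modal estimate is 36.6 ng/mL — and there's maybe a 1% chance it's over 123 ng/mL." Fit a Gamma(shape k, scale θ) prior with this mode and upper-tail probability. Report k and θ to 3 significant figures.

Gamma(k,θ) with k>1 has mode (k−1)θ, so θ = 36.6/(k−1).
Need P(X < 123) = 0.99 with θ tied to k this way. Start at k = 2, θ = 36.6: P(X<123) ≈ 0.849.
Too low — raise k to concentrate. Iterating converges to k ≈ 3.98.
Then θ = 36.6/(3.98−1) ≈ 12.3.

k ≈ 3.98, θ ≈ 12.3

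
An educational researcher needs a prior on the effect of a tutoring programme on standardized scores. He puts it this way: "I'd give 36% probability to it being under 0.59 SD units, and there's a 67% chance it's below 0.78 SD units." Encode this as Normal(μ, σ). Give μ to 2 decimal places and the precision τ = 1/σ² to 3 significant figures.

μ = 0.68, τ = 17.7

The p-quantile of Normal(μ,σ) is μ + z_p·σ, with z_{0.36} = -0.3585 and z_{0.67} = 0.4399.
Eliminate σ: μ = (z₂·x₁ − z₁·x₂)/(z₂ − z₁) = (0.4399·0.59 − (-0.3585)·0.78)/0.7984 = 0.68.
Then σ = (x₂ − x₁)/(z₂ − z₁) = (0.78 − 0.59)/0.7984 = 0.24.
Precision τ = 1/σ² = 1/0.238² = 17.7.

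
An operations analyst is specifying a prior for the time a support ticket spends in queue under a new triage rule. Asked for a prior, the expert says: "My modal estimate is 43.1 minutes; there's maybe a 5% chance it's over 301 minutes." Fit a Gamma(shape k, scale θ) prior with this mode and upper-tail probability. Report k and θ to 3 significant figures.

k ≈ 1.58, θ ≈ 74.4

Gamma(k,θ) with k>1 has mode (k−1)θ, so θ = 43.1/(k−1).
Need P(X < 301) = 0.95 with θ tied to k this way. Start at k = 2, θ = 43.1: P(X<301) ≈ 0.993.
Too high — lower k to spread out. Iterating converges to k ≈ 1.58.
Then θ = 43.1/(1.58−1) ≈ 74.4.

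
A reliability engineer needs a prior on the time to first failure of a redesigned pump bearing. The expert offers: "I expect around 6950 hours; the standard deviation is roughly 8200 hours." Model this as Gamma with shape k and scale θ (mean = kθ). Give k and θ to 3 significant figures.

k ≈ 0.718, θ ≈ 9670

For Gamma(k, scale θ): mean = kθ, variance = kθ², so CV = 1/√k.
CV = SD/mean = 8200/6950 = 1.18, hence k = 1/CV² = 0.718.
Then θ = mean/k = 6950/0.718 = 9670.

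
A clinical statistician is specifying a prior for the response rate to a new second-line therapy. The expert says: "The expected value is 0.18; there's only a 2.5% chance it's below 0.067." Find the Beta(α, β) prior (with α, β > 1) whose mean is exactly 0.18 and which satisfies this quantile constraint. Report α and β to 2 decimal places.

With mean 0.18 fixed, write α = 0.18s, β = 0.82s where s = α+β.
Need P(θ < 0.067) = 0.025 under Beta(0.18s, 0.82s). Normal approximation: (q−m)/√(m(1−m)/s) ≈ z_{0.025} = -1.96, so s ≈ 0.18·0.82·(-1.96)²/(0.067−0.18)² = 44.4.
At s = 44.4: P(θ<0.067) ≈ 0.008. Adjusting to match 0.025 gives s ≈ 30.11.
So α = 0.18·30.11 ≈ 5.42, β = 0.82·30.11 ≈ 24.69.

α ≈ 5.42, β ≈ 24.69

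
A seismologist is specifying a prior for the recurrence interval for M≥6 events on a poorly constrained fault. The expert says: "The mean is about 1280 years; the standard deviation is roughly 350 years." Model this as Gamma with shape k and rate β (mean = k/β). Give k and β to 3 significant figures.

For Gamma(k, rate β): mean = k/β, variance = k/β², so CV = 1/√k.
CV = SD/mean = 350/1280 = 0.2734, hence k = 1/CV² = 13.4.
Then β = k/mean = 13.4/1280 = 0.0104.

k ≈ 13.4, β ≈ 0.0104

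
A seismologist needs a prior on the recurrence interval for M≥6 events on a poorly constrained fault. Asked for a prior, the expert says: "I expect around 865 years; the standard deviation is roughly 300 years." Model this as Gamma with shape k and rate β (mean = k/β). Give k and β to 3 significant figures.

For Gamma(k, rate β): mean = k/β, variance = k/β², so CV = 1/√k.
CV = SD/mean = 300/865 = 0.3468, hence k = 1/CV² = 8.31.
Then β = k/mean = 8.31/865 = 0.00961.

k ≈ 8.31, β ≈ 0.00961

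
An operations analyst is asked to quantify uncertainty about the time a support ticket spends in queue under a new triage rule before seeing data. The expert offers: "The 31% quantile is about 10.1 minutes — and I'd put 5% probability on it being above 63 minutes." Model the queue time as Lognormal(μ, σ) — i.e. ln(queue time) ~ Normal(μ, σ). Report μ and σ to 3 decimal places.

μ ≈ 2.737, σ ≈ 0.855

If T ~ Lognormal(μ,σ) then ln T ~ Normal(μ,σ), so the p-quantile of ln T is μ + z_p·σ.
ln(10.1) = 2.313 and ln(63) = 4.143; z_{0.31} = -0.4959, z_{0.95} = 1.645.
σ = (4.143 − 2.313)/(1.645 − (-0.4959)) = 0.855.
μ = 2.313 − (-0.4959)·0.855 = 2.737.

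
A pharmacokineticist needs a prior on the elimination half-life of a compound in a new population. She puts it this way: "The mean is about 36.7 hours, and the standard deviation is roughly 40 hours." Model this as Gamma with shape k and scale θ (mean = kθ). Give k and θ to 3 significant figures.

For Gamma(k, scale θ): mean = kθ, variance = kθ², so CV = 1/√k.
CV = SD/mean = 40/36.7 = 1.09, hence k = 1/CV² = 0.842.
Then θ = mean/k = 36.7/0.842 = 43.6.

k ≈ 0.842, θ ≈ 43.6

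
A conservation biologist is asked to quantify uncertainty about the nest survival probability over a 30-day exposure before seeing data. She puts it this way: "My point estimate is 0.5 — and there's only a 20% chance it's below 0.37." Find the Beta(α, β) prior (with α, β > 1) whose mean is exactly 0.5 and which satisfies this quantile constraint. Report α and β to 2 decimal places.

With mean 0.5 fixed, write α = 0.5s, β = 0.5s where s = α+β.
Need P(θ < 0.37) = 0.2 under Beta(0.5s, 0.5s). Normal approximation: (q−m)/√(m(1−m)/s) ≈ z_{0.2} = -0.842, so s ≈ 0.5·0.5·(-0.842)²/(0.37−0.5)² = 10.5.
At s = 10.5: P(θ<0.37) ≈ 0.201. Adjusting to match 0.2 gives s ≈ 10.60.
So α = 0.5·10.60 ≈ 5.30, β = 0.5·10.60 ≈ 5.30.

α ≈ 5.30, β ≈ 5.30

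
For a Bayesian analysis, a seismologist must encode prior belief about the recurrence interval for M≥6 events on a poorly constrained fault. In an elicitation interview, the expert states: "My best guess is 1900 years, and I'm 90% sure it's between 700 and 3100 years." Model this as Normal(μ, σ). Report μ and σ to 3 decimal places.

A symmetric 90% interval runs μ ± z·σ with z = 1.645.
Half-width = 1200, so σ = 1200/1.645 = 729.548.
μ is the stated best guess, 1900.000.

μ = 1900.000, σ = 729.548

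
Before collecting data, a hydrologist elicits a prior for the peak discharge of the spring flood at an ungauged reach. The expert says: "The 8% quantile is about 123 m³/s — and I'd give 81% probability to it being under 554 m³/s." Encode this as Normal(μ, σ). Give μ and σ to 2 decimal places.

The p-quantile of Normal(μ,σ) is μ + z_p·σ, with z_{0.08} = -1.405 and z_{0.81} = 0.8779.
Eliminate σ: μ = (z₂·x₁ − z₁·x₂)/(z₂ − z₁) = (0.8779·123 − (-1.405)·554)/2.283 = 388.26.
Then σ = (x₂ − x₁)/(z₂ − z₁) = (554 − 123)/2.283 = 188.79.

μ = 388.26, σ = 188.79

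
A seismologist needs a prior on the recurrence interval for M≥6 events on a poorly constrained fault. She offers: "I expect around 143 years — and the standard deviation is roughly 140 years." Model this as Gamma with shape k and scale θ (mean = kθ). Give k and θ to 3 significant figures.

k ≈ 1.04, θ ≈ 137

For Gamma(k, scale θ): mean = kθ, variance = kθ², so CV = 1/√k.
CV = SD/mean = 140/143 = 0.979, hence k = 1/CV² = 1.04.
Then θ = mean/k = 143/1.04 = 137.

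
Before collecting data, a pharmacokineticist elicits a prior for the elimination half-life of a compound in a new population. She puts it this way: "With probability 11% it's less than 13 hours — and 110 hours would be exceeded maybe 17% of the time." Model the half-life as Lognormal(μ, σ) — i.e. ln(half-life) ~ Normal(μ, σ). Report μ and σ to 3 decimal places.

μ ≈ 3.766, σ ≈ 0.979

If T ~ Lognormal(μ,σ) then ln T ~ Normal(μ,σ), so the p-quantile of ln T is μ + z_p·σ.
ln(13) = 2.565 and ln(110) = 4.7; z_{0.11} = -1.227, z_{0.83} = 0.9542.
σ = (4.7 − 2.565)/(0.9542 − (-1.227)) = 0.979.
μ = 2.565 − (-1.227)·0.979 = 3.766.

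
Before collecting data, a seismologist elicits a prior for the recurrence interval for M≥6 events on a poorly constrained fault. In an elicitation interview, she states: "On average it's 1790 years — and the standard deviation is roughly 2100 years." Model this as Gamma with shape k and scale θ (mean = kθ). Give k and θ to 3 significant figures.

For Gamma(k, scale θ): mean = kθ, variance = kθ², so CV = 1/√k.
CV = SD/mean = 2100/1790 = 1.173, hence k = 1/CV² = 0.727.
Then θ = mean/k = 1790/0.727 = 2460.

k ≈ 0.727, θ ≈ 2460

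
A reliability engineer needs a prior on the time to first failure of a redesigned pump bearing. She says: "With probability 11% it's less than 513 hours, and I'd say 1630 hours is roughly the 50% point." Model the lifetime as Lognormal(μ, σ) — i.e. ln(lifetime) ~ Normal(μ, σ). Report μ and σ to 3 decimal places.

μ ≈ 7.396, σ ≈ 0.943

If T ~ Lognormal(μ,σ) then ln T ~ Normal(μ,σ), so the p-quantile of ln T is μ + z_p·σ.
ln(513) = 6.24 and ln(1630) = 7.396; z_{0.11} = -1.227, z_{0.5} = 0.
σ = (7.396 − 6.24)/(0 − (-1.227)) = 0.943.
μ = 6.24 − (-1.227)·0.943 = 7.396.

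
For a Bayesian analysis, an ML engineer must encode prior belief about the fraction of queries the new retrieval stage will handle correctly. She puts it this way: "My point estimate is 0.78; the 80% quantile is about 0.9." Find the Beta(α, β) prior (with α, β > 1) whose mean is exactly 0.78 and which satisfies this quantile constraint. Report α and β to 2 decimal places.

α ≈ 6.70, β ≈ 1.89

With mean 0.78 fixed, write α = 0.78s, β = 0.22s where s = α+β.
Need P(θ < 0.9) = 0.8 under Beta(0.78s, 0.22s). Normal approximation: (q−m)/√(m(1−m)/s) ≈ z_{0.8} = 0.842, so s ≈ 0.78·0.22·(0.842)²/(0.9−0.78)² = 8.4.
At s = 8.4: P(θ<0.9) ≈ 0.797. Adjusting to match 0.8 gives s ≈ 8.59.
So α = 0.78·8.59 ≈ 6.70, β = 0.22·8.59 ≈ 1.89.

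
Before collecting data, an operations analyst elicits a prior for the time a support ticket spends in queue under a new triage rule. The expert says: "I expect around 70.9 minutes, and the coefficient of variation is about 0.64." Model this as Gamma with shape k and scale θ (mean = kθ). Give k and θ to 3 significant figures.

For Gamma(k, scale θ): mean = kθ, variance = kθ², so CV = 1/√k.
CV = 0.64, hence k = 1/CV² = 2.44.
Then θ = mean/k = 70.9/2.44 = 29.

k ≈ 2.44, θ ≈ 29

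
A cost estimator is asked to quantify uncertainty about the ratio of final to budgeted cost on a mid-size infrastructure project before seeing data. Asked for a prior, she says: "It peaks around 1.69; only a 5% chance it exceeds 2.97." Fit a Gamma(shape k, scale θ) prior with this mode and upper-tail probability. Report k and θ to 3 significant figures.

Gamma(k,θ) with k>1 has mode (k−1)θ, so θ = 1.69/(k−1).
Need P(X < 2.97) = 0.95 with θ tied to k this way. Start at k = 2, θ = 1.69: P(X<2.97) ≈ 0.524.
Too low — raise k to concentrate. Iterating converges to k ≈ 9.77.
Then θ = 1.69/(9.77−1) ≈ 0.193.

k ≈ 9.77, θ ≈ 0.193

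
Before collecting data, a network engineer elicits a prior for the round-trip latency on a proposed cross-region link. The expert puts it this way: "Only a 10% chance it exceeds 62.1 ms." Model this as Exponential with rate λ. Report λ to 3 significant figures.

λ ≈ 0.0371

P(T > 62.1) = e^(−λ·62.1) = 0.1, so λ = −ln(0.1)/62.1 = 0.0371.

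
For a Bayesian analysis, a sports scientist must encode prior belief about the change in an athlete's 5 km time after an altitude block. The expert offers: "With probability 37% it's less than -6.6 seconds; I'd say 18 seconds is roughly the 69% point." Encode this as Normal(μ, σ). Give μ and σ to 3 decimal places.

μ = 3.263, σ = 29.721

For Normal(μ,σ), the p-quantile is μ + z_p·σ. Here z_{0.37} = -0.3319, z_{0.69} = 0.4959.
So -6.6 = μ − 0.3319σ and 18 = μ + 0.4959σ.
Subtracting: σ = (18 − -6.6)/(0.4959 − (-0.3319)) = 29.721.
Then μ = -6.6 − (-0.3319)·29.721 = 3.263.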